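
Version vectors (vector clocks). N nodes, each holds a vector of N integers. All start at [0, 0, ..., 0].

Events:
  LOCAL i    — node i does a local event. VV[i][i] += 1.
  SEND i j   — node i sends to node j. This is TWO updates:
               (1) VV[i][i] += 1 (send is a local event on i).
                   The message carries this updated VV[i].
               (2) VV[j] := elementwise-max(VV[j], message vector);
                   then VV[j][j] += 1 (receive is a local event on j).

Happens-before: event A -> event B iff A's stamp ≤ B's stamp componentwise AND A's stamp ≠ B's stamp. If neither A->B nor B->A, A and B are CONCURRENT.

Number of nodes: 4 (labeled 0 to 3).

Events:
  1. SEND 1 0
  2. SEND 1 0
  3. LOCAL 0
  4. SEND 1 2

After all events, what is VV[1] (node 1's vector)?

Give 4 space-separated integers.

Answer: 0 3 0 0

Derivation:
Initial: VV[0]=[0, 0, 0, 0]
Initial: VV[1]=[0, 0, 0, 0]
Initial: VV[2]=[0, 0, 0, 0]
Initial: VV[3]=[0, 0, 0, 0]
Event 1: SEND 1->0: VV[1][1]++ -> VV[1]=[0, 1, 0, 0], msg_vec=[0, 1, 0, 0]; VV[0]=max(VV[0],msg_vec) then VV[0][0]++ -> VV[0]=[1, 1, 0, 0]
Event 2: SEND 1->0: VV[1][1]++ -> VV[1]=[0, 2, 0, 0], msg_vec=[0, 2, 0, 0]; VV[0]=max(VV[0],msg_vec) then VV[0][0]++ -> VV[0]=[2, 2, 0, 0]
Event 3: LOCAL 0: VV[0][0]++ -> VV[0]=[3, 2, 0, 0]
Event 4: SEND 1->2: VV[1][1]++ -> VV[1]=[0, 3, 0, 0], msg_vec=[0, 3, 0, 0]; VV[2]=max(VV[2],msg_vec) then VV[2][2]++ -> VV[2]=[0, 3, 1, 0]
Final vectors: VV[0]=[3, 2, 0, 0]; VV[1]=[0, 3, 0, 0]; VV[2]=[0, 3, 1, 0]; VV[3]=[0, 0, 0, 0]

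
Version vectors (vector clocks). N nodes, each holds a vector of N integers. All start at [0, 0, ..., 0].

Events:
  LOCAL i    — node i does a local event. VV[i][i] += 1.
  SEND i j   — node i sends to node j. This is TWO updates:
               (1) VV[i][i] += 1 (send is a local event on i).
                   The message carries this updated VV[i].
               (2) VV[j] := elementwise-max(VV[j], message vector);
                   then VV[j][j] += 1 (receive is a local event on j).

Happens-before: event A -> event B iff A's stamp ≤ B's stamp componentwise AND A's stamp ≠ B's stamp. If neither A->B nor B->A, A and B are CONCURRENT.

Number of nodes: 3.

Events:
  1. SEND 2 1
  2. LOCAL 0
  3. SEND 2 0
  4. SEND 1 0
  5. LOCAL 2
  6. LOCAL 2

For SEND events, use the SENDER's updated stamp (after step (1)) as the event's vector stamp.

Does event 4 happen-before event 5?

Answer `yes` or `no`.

Answer: no

Derivation:
Initial: VV[0]=[0, 0, 0]
Initial: VV[1]=[0, 0, 0]
Initial: VV[2]=[0, 0, 0]
Event 1: SEND 2->1: VV[2][2]++ -> VV[2]=[0, 0, 1], msg_vec=[0, 0, 1]; VV[1]=max(VV[1],msg_vec) then VV[1][1]++ -> VV[1]=[0, 1, 1]
Event 2: LOCAL 0: VV[0][0]++ -> VV[0]=[1, 0, 0]
Event 3: SEND 2->0: VV[2][2]++ -> VV[2]=[0, 0, 2], msg_vec=[0, 0, 2]; VV[0]=max(VV[0],msg_vec) then VV[0][0]++ -> VV[0]=[2, 0, 2]
Event 4: SEND 1->0: VV[1][1]++ -> VV[1]=[0, 2, 1], msg_vec=[0, 2, 1]; VV[0]=max(VV[0],msg_vec) then VV[0][0]++ -> VV[0]=[3, 2, 2]
Event 5: LOCAL 2: VV[2][2]++ -> VV[2]=[0, 0, 3]
Event 6: LOCAL 2: VV[2][2]++ -> VV[2]=[0, 0, 4]
Event 4 stamp: [0, 2, 1]
Event 5 stamp: [0, 0, 3]
[0, 2, 1] <= [0, 0, 3]? False. Equal? False. Happens-before: False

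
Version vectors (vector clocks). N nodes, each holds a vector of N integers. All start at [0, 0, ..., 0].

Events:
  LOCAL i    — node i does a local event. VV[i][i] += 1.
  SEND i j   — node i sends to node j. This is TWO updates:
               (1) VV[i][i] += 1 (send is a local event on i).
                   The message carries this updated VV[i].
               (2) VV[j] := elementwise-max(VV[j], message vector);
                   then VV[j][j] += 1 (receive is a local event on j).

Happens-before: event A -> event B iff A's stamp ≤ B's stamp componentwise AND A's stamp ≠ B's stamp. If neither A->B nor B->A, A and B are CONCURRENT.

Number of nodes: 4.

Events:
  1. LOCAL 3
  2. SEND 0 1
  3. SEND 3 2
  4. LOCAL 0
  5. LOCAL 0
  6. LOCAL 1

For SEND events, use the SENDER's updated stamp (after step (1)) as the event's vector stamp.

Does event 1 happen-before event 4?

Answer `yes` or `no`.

Initial: VV[0]=[0, 0, 0, 0]
Initial: VV[1]=[0, 0, 0, 0]
Initial: VV[2]=[0, 0, 0, 0]
Initial: VV[3]=[0, 0, 0, 0]
Event 1: LOCAL 3: VV[3][3]++ -> VV[3]=[0, 0, 0, 1]
Event 2: SEND 0->1: VV[0][0]++ -> VV[0]=[1, 0, 0, 0], msg_vec=[1, 0, 0, 0]; VV[1]=max(VV[1],msg_vec) then VV[1][1]++ -> VV[1]=[1, 1, 0, 0]
Event 3: SEND 3->2: VV[3][3]++ -> VV[3]=[0, 0, 0, 2], msg_vec=[0, 0, 0, 2]; VV[2]=max(VV[2],msg_vec) then VV[2][2]++ -> VV[2]=[0, 0, 1, 2]
Event 4: LOCAL 0: VV[0][0]++ -> VV[0]=[2, 0, 0, 0]
Event 5: LOCAL 0: VV[0][0]++ -> VV[0]=[3, 0, 0, 0]
Event 6: LOCAL 1: VV[1][1]++ -> VV[1]=[1, 2, 0, 0]
Event 1 stamp: [0, 0, 0, 1]
Event 4 stamp: [2, 0, 0, 0]
[0, 0, 0, 1] <= [2, 0, 0, 0]? False. Equal? False. Happens-before: False

Answer: no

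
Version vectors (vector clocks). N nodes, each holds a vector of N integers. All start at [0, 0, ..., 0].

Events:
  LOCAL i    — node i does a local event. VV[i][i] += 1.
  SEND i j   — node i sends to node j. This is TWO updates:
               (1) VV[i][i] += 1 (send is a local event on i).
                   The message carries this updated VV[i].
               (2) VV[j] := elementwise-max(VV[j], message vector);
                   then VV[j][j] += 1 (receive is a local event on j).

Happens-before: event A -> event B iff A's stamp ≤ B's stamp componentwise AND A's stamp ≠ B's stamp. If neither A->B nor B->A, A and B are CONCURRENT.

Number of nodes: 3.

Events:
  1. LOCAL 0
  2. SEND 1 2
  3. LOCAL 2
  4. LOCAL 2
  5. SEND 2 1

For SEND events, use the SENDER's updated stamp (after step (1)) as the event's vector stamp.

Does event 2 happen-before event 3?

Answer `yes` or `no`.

Initial: VV[0]=[0, 0, 0]
Initial: VV[1]=[0, 0, 0]
Initial: VV[2]=[0, 0, 0]
Event 1: LOCAL 0: VV[0][0]++ -> VV[0]=[1, 0, 0]
Event 2: SEND 1->2: VV[1][1]++ -> VV[1]=[0, 1, 0], msg_vec=[0, 1, 0]; VV[2]=max(VV[2],msg_vec) then VV[2][2]++ -> VV[2]=[0, 1, 1]
Event 3: LOCAL 2: VV[2][2]++ -> VV[2]=[0, 1, 2]
Event 4: LOCAL 2: VV[2][2]++ -> VV[2]=[0, 1, 3]
Event 5: SEND 2->1: VV[2][2]++ -> VV[2]=[0, 1, 4], msg_vec=[0, 1, 4]; VV[1]=max(VV[1],msg_vec) then VV[1][1]++ -> VV[1]=[0, 2, 4]
Event 2 stamp: [0, 1, 0]
Event 3 stamp: [0, 1, 2]
[0, 1, 0] <= [0, 1, 2]? True. Equal? False. Happens-before: True

Answer: yes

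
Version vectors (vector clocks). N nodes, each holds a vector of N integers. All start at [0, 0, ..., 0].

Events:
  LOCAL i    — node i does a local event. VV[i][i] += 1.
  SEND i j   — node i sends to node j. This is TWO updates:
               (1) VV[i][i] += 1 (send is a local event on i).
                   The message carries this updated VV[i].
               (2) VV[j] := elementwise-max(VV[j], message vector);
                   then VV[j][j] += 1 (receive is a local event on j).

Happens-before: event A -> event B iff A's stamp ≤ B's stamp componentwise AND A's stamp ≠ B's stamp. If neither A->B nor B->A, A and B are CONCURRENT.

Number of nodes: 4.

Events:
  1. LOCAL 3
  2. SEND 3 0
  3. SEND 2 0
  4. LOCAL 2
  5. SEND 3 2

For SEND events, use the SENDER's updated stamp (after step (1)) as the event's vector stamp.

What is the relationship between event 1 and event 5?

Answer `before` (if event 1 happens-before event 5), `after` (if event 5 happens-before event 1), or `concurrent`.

Initial: VV[0]=[0, 0, 0, 0]
Initial: VV[1]=[0, 0, 0, 0]
Initial: VV[2]=[0, 0, 0, 0]
Initial: VV[3]=[0, 0, 0, 0]
Event 1: LOCAL 3: VV[3][3]++ -> VV[3]=[0, 0, 0, 1]
Event 2: SEND 3->0: VV[3][3]++ -> VV[3]=[0, 0, 0, 2], msg_vec=[0, 0, 0, 2]; VV[0]=max(VV[0],msg_vec) then VV[0][0]++ -> VV[0]=[1, 0, 0, 2]
Event 3: SEND 2->0: VV[2][2]++ -> VV[2]=[0, 0, 1, 0], msg_vec=[0, 0, 1, 0]; VV[0]=max(VV[0],msg_vec) then VV[0][0]++ -> VV[0]=[2, 0, 1, 2]
Event 4: LOCAL 2: VV[2][2]++ -> VV[2]=[0, 0, 2, 0]
Event 5: SEND 3->2: VV[3][3]++ -> VV[3]=[0, 0, 0, 3], msg_vec=[0, 0, 0, 3]; VV[2]=max(VV[2],msg_vec) then VV[2][2]++ -> VV[2]=[0, 0, 3, 3]
Event 1 stamp: [0, 0, 0, 1]
Event 5 stamp: [0, 0, 0, 3]
[0, 0, 0, 1] <= [0, 0, 0, 3]? True
[0, 0, 0, 3] <= [0, 0, 0, 1]? False
Relation: before

Answer: before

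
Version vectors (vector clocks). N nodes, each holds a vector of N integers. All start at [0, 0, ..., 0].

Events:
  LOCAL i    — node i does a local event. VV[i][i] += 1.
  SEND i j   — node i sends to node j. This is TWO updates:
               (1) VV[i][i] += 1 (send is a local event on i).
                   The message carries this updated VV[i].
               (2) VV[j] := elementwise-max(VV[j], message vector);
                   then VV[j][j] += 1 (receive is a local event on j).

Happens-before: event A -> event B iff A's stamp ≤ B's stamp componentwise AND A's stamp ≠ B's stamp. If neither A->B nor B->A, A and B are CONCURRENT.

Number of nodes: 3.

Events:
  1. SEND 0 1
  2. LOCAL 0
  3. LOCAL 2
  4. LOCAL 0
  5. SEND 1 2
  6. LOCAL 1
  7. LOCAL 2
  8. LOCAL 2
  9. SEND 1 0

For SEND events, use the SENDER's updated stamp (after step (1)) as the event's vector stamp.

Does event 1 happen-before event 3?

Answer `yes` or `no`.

Initial: VV[0]=[0, 0, 0]
Initial: VV[1]=[0, 0, 0]
Initial: VV[2]=[0, 0, 0]
Event 1: SEND 0->1: VV[0][0]++ -> VV[0]=[1, 0, 0], msg_vec=[1, 0, 0]; VV[1]=max(VV[1],msg_vec) then VV[1][1]++ -> VV[1]=[1, 1, 0]
Event 2: LOCAL 0: VV[0][0]++ -> VV[0]=[2, 0, 0]
Event 3: LOCAL 2: VV[2][2]++ -> VV[2]=[0, 0, 1]
Event 4: LOCAL 0: VV[0][0]++ -> VV[0]=[3, 0, 0]
Event 5: SEND 1->2: VV[1][1]++ -> VV[1]=[1, 2, 0], msg_vec=[1, 2, 0]; VV[2]=max(VV[2],msg_vec) then VV[2][2]++ -> VV[2]=[1, 2, 2]
Event 6: LOCAL 1: VV[1][1]++ -> VV[1]=[1, 3, 0]
Event 7: LOCAL 2: VV[2][2]++ -> VV[2]=[1, 2, 3]
Event 8: LOCAL 2: VV[2][2]++ -> VV[2]=[1, 2, 4]
Event 9: SEND 1->0: VV[1][1]++ -> VV[1]=[1, 4, 0], msg_vec=[1, 4, 0]; VV[0]=max(VV[0],msg_vec) then VV[0][0]++ -> VV[0]=[4, 4, 0]
Event 1 stamp: [1, 0, 0]
Event 3 stamp: [0, 0, 1]
[1, 0, 0] <= [0, 0, 1]? False. Equal? False. Happens-before: False

Answer: no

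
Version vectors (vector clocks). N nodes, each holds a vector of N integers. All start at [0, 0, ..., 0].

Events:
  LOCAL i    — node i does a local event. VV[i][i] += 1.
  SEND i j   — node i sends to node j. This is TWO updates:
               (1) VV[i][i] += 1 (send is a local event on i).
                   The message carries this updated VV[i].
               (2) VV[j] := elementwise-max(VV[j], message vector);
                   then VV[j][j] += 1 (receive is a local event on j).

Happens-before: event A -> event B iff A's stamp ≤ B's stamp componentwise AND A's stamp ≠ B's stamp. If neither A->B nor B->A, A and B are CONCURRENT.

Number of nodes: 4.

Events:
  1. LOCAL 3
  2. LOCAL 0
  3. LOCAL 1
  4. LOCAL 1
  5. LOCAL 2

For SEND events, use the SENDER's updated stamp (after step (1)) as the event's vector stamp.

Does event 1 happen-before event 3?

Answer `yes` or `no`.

Initial: VV[0]=[0, 0, 0, 0]
Initial: VV[1]=[0, 0, 0, 0]
Initial: VV[2]=[0, 0, 0, 0]
Initial: VV[3]=[0, 0, 0, 0]
Event 1: LOCAL 3: VV[3][3]++ -> VV[3]=[0, 0, 0, 1]
Event 2: LOCAL 0: VV[0][0]++ -> VV[0]=[1, 0, 0, 0]
Event 3: LOCAL 1: VV[1][1]++ -> VV[1]=[0, 1, 0, 0]
Event 4: LOCAL 1: VV[1][1]++ -> VV[1]=[0, 2, 0, 0]
Event 5: LOCAL 2: VV[2][2]++ -> VV[2]=[0, 0, 1, 0]
Event 1 stamp: [0, 0, 0, 1]
Event 3 stamp: [0, 1, 0, 0]
[0, 0, 0, 1] <= [0, 1, 0, 0]? False. Equal? False. Happens-before: False

Answer: no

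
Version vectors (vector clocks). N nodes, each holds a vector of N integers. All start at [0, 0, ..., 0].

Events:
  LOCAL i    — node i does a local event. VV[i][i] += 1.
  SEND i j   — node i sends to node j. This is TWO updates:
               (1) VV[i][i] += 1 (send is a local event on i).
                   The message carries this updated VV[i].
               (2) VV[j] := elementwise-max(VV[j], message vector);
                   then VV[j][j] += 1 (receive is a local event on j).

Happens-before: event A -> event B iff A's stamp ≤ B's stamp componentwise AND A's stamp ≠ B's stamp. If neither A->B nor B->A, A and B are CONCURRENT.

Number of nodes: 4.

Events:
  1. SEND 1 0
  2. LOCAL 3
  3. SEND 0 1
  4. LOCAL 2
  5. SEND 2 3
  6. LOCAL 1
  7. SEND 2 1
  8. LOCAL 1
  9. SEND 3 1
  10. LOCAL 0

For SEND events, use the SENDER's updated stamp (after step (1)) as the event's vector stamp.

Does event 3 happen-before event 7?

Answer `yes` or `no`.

Answer: no

Derivation:
Initial: VV[0]=[0, 0, 0, 0]
Initial: VV[1]=[0, 0, 0, 0]
Initial: VV[2]=[0, 0, 0, 0]
Initial: VV[3]=[0, 0, 0, 0]
Event 1: SEND 1->0: VV[1][1]++ -> VV[1]=[0, 1, 0, 0], msg_vec=[0, 1, 0, 0]; VV[0]=max(VV[0],msg_vec) then VV[0][0]++ -> VV[0]=[1, 1, 0, 0]
Event 2: LOCAL 3: VV[3][3]++ -> VV[3]=[0, 0, 0, 1]
Event 3: SEND 0->1: VV[0][0]++ -> VV[0]=[2, 1, 0, 0], msg_vec=[2, 1, 0, 0]; VV[1]=max(VV[1],msg_vec) then VV[1][1]++ -> VV[1]=[2, 2, 0, 0]
Event 4: LOCAL 2: VV[2][2]++ -> VV[2]=[0, 0, 1, 0]
Event 5: SEND 2->3: VV[2][2]++ -> VV[2]=[0, 0, 2, 0], msg_vec=[0, 0, 2, 0]; VV[3]=max(VV[3],msg_vec) then VV[3][3]++ -> VV[3]=[0, 0, 2, 2]
Event 6: LOCAL 1: VV[1][1]++ -> VV[1]=[2, 3, 0, 0]
Event 7: SEND 2->1: VV[2][2]++ -> VV[2]=[0, 0, 3, 0], msg_vec=[0, 0, 3, 0]; VV[1]=max(VV[1],msg_vec) then VV[1][1]++ -> VV[1]=[2, 4, 3, 0]
Event 8: LOCAL 1: VV[1][1]++ -> VV[1]=[2, 5, 3, 0]
Event 9: SEND 3->1: VV[3][3]++ -> VV[3]=[0, 0, 2, 3], msg_vec=[0, 0, 2, 3]; VV[1]=max(VV[1],msg_vec) then VV[1][1]++ -> VV[1]=[2, 6, 3, 3]
Event 10: LOCAL 0: VV[0][0]++ -> VV[0]=[3, 1, 0, 0]
Event 3 stamp: [2, 1, 0, 0]
Event 7 stamp: [0, 0, 3, 0]
[2, 1, 0, 0] <= [0, 0, 3, 0]? False. Equal? False. Happens-before: False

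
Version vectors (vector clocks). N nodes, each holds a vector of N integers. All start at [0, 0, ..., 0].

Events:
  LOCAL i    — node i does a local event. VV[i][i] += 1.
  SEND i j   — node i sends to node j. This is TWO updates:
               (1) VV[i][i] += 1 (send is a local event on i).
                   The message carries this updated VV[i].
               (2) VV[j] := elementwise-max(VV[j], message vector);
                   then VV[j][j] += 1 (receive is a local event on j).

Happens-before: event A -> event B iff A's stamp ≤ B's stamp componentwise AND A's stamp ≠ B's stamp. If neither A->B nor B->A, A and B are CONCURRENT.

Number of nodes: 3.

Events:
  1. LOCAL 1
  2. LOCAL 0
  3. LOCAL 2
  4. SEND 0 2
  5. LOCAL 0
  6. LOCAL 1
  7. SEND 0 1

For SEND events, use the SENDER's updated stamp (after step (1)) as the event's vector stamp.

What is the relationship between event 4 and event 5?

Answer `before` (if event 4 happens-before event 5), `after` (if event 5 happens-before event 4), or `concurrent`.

Initial: VV[0]=[0, 0, 0]
Initial: VV[1]=[0, 0, 0]
Initial: VV[2]=[0, 0, 0]
Event 1: LOCAL 1: VV[1][1]++ -> VV[1]=[0, 1, 0]
Event 2: LOCAL 0: VV[0][0]++ -> VV[0]=[1, 0, 0]
Event 3: LOCAL 2: VV[2][2]++ -> VV[2]=[0, 0, 1]
Event 4: SEND 0->2: VV[0][0]++ -> VV[0]=[2, 0, 0], msg_vec=[2, 0, 0]; VV[2]=max(VV[2],msg_vec) then VV[2][2]++ -> VV[2]=[2, 0, 2]
Event 5: LOCAL 0: VV[0][0]++ -> VV[0]=[3, 0, 0]
Event 6: LOCAL 1: VV[1][1]++ -> VV[1]=[0, 2, 0]
Event 7: SEND 0->1: VV[0][0]++ -> VV[0]=[4, 0, 0], msg_vec=[4, 0, 0]; VV[1]=max(VV[1],msg_vec) then VV[1][1]++ -> VV[1]=[4, 3, 0]
Event 4 stamp: [2, 0, 0]
Event 5 stamp: [3, 0, 0]
[2, 0, 0] <= [3, 0, 0]? True
[3, 0, 0] <= [2, 0, 0]? False
Relation: before

Answer: before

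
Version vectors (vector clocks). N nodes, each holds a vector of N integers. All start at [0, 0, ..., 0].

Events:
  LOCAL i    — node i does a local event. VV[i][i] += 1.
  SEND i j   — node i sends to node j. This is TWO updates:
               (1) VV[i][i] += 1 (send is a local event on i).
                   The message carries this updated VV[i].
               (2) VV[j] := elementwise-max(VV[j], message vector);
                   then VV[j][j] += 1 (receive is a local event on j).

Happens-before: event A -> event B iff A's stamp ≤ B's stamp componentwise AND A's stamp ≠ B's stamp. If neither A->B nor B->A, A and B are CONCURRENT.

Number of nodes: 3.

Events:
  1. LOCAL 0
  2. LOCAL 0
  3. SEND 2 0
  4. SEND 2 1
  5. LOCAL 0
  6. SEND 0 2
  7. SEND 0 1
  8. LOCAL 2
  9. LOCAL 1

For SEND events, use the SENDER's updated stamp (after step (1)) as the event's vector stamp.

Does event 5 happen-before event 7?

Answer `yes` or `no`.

Initial: VV[0]=[0, 0, 0]
Initial: VV[1]=[0, 0, 0]
Initial: VV[2]=[0, 0, 0]
Event 1: LOCAL 0: VV[0][0]++ -> VV[0]=[1, 0, 0]
Event 2: LOCAL 0: VV[0][0]++ -> VV[0]=[2, 0, 0]
Event 3: SEND 2->0: VV[2][2]++ -> VV[2]=[0, 0, 1], msg_vec=[0, 0, 1]; VV[0]=max(VV[0],msg_vec) then VV[0][0]++ -> VV[0]=[3, 0, 1]
Event 4: SEND 2->1: VV[2][2]++ -> VV[2]=[0, 0, 2], msg_vec=[0, 0, 2]; VV[1]=max(VV[1],msg_vec) then VV[1][1]++ -> VV[1]=[0, 1, 2]
Event 5: LOCAL 0: VV[0][0]++ -> VV[0]=[4, 0, 1]
Event 6: SEND 0->2: VV[0][0]++ -> VV[0]=[5, 0, 1], msg_vec=[5, 0, 1]; VV[2]=max(VV[2],msg_vec) then VV[2][2]++ -> VV[2]=[5, 0, 3]
Event 7: SEND 0->1: VV[0][0]++ -> VV[0]=[6, 0, 1], msg_vec=[6, 0, 1]; VV[1]=max(VV[1],msg_vec) then VV[1][1]++ -> VV[1]=[6, 2, 2]
Event 8: LOCAL 2: VV[2][2]++ -> VV[2]=[5, 0, 4]
Event 9: LOCAL 1: VV[1][1]++ -> VV[1]=[6, 3, 2]
Event 5 stamp: [4, 0, 1]
Event 7 stamp: [6, 0, 1]
[4, 0, 1] <= [6, 0, 1]? True. Equal? False. Happens-before: True

Answer: yes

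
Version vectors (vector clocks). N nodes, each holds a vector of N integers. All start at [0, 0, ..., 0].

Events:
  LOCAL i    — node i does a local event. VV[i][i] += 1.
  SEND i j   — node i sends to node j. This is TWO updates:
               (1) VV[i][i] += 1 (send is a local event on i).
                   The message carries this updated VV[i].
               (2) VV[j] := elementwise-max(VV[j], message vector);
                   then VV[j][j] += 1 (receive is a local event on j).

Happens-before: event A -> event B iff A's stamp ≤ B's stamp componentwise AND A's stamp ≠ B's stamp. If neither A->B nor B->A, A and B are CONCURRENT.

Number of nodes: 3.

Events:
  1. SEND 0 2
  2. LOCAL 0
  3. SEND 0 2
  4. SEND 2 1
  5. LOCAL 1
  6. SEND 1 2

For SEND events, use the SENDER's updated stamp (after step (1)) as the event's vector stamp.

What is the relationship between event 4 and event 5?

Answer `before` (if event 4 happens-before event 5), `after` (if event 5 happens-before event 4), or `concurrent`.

Initial: VV[0]=[0, 0, 0]
Initial: VV[1]=[0, 0, 0]
Initial: VV[2]=[0, 0, 0]
Event 1: SEND 0->2: VV[0][0]++ -> VV[0]=[1, 0, 0], msg_vec=[1, 0, 0]; VV[2]=max(VV[2],msg_vec) then VV[2][2]++ -> VV[2]=[1, 0, 1]
Event 2: LOCAL 0: VV[0][0]++ -> VV[0]=[2, 0, 0]
Event 3: SEND 0->2: VV[0][0]++ -> VV[0]=[3, 0, 0], msg_vec=[3, 0, 0]; VV[2]=max(VV[2],msg_vec) then VV[2][2]++ -> VV[2]=[3, 0, 2]
Event 4: SEND 2->1: VV[2][2]++ -> VV[2]=[3, 0, 3], msg_vec=[3, 0, 3]; VV[1]=max(VV[1],msg_vec) then VV[1][1]++ -> VV[1]=[3, 1, 3]
Event 5: LOCAL 1: VV[1][1]++ -> VV[1]=[3, 2, 3]
Event 6: SEND 1->2: VV[1][1]++ -> VV[1]=[3, 3, 3], msg_vec=[3, 3, 3]; VV[2]=max(VV[2],msg_vec) then VV[2][2]++ -> VV[2]=[3, 3, 4]
Event 4 stamp: [3, 0, 3]
Event 5 stamp: [3, 2, 3]
[3, 0, 3] <= [3, 2, 3]? True
[3, 2, 3] <= [3, 0, 3]? False
Relation: before

Answer: before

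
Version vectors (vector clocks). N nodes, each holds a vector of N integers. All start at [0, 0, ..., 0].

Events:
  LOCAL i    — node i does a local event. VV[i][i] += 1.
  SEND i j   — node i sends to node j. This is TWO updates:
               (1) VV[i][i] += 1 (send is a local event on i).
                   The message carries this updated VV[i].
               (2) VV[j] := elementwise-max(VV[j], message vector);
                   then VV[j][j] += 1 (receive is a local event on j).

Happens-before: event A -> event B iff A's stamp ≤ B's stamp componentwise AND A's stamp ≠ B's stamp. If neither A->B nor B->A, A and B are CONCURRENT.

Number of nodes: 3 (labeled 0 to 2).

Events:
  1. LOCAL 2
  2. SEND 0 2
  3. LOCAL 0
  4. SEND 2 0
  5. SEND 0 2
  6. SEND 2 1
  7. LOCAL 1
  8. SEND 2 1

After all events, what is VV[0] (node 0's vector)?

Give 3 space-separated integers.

Initial: VV[0]=[0, 0, 0]
Initial: VV[1]=[0, 0, 0]
Initial: VV[2]=[0, 0, 0]
Event 1: LOCAL 2: VV[2][2]++ -> VV[2]=[0, 0, 1]
Event 2: SEND 0->2: VV[0][0]++ -> VV[0]=[1, 0, 0], msg_vec=[1, 0, 0]; VV[2]=max(VV[2],msg_vec) then VV[2][2]++ -> VV[2]=[1, 0, 2]
Event 3: LOCAL 0: VV[0][0]++ -> VV[0]=[2, 0, 0]
Event 4: SEND 2->0: VV[2][2]++ -> VV[2]=[1, 0, 3], msg_vec=[1, 0, 3]; VV[0]=max(VV[0],msg_vec) then VV[0][0]++ -> VV[0]=[3, 0, 3]
Event 5: SEND 0->2: VV[0][0]++ -> VV[0]=[4, 0, 3], msg_vec=[4, 0, 3]; VV[2]=max(VV[2],msg_vec) then VV[2][2]++ -> VV[2]=[4, 0, 4]
Event 6: SEND 2->1: VV[2][2]++ -> VV[2]=[4, 0, 5], msg_vec=[4, 0, 5]; VV[1]=max(VV[1],msg_vec) then VV[1][1]++ -> VV[1]=[4, 1, 5]
Event 7: LOCAL 1: VV[1][1]++ -> VV[1]=[4, 2, 5]
Event 8: SEND 2->1: VV[2][2]++ -> VV[2]=[4, 0, 6], msg_vec=[4, 0, 6]; VV[1]=max(VV[1],msg_vec) then VV[1][1]++ -> VV[1]=[4, 3, 6]
Final vectors: VV[0]=[4, 0, 3]; VV[1]=[4, 3, 6]; VV[2]=[4, 0, 6]

Answer: 4 0 3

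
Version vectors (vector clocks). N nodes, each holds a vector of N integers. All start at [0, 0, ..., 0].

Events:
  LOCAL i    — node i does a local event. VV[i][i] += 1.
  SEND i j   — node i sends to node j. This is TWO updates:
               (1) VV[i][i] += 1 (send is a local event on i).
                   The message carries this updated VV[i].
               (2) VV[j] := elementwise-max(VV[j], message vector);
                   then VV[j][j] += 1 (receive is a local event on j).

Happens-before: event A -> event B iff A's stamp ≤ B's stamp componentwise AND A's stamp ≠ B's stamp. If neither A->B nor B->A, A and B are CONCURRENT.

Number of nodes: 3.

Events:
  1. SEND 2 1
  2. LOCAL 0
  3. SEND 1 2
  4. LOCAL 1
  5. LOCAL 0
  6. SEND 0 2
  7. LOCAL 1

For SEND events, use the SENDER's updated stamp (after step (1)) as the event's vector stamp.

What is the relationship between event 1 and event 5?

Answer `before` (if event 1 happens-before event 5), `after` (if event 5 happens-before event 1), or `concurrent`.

Answer: concurrent

Derivation:
Initial: VV[0]=[0, 0, 0]
Initial: VV[1]=[0, 0, 0]
Initial: VV[2]=[0, 0, 0]
Event 1: SEND 2->1: VV[2][2]++ -> VV[2]=[0, 0, 1], msg_vec=[0, 0, 1]; VV[1]=max(VV[1],msg_vec) then VV[1][1]++ -> VV[1]=[0, 1, 1]
Event 2: LOCAL 0: VV[0][0]++ -> VV[0]=[1, 0, 0]
Event 3: SEND 1->2: VV[1][1]++ -> VV[1]=[0, 2, 1], msg_vec=[0, 2, 1]; VV[2]=max(VV[2],msg_vec) then VV[2][2]++ -> VV[2]=[0, 2, 2]
Event 4: LOCAL 1: VV[1][1]++ -> VV[1]=[0, 3, 1]
Event 5: LOCAL 0: VV[0][0]++ -> VV[0]=[2, 0, 0]
Event 6: SEND 0->2: VV[0][0]++ -> VV[0]=[3, 0, 0], msg_vec=[3, 0, 0]; VV[2]=max(VV[2],msg_vec) then VV[2][2]++ -> VV[2]=[3, 2, 3]
Event 7: LOCAL 1: VV[1][1]++ -> VV[1]=[0, 4, 1]
Event 1 stamp: [0, 0, 1]
Event 5 stamp: [2, 0, 0]
[0, 0, 1] <= [2, 0, 0]? False
[2, 0, 0] <= [0, 0, 1]? False
Relation: concurrent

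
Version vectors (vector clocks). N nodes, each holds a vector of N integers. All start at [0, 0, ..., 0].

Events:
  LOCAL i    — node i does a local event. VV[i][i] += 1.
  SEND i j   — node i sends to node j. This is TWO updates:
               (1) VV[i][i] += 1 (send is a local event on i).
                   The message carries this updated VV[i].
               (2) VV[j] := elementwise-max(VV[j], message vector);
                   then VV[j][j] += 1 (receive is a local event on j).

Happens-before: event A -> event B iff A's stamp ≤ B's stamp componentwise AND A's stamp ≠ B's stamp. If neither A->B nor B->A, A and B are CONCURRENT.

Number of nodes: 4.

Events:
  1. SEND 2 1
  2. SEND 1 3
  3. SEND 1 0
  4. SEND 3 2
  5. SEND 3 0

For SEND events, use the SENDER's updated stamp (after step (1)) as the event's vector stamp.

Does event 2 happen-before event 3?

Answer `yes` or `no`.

Initial: VV[0]=[0, 0, 0, 0]
Initial: VV[1]=[0, 0, 0, 0]
Initial: VV[2]=[0, 0, 0, 0]
Initial: VV[3]=[0, 0, 0, 0]
Event 1: SEND 2->1: VV[2][2]++ -> VV[2]=[0, 0, 1, 0], msg_vec=[0, 0, 1, 0]; VV[1]=max(VV[1],msg_vec) then VV[1][1]++ -> VV[1]=[0, 1, 1, 0]
Event 2: SEND 1->3: VV[1][1]++ -> VV[1]=[0, 2, 1, 0], msg_vec=[0, 2, 1, 0]; VV[3]=max(VV[3],msg_vec) then VV[3][3]++ -> VV[3]=[0, 2, 1, 1]
Event 3: SEND 1->0: VV[1][1]++ -> VV[1]=[0, 3, 1, 0], msg_vec=[0, 3, 1, 0]; VV[0]=max(VV[0],msg_vec) then VV[0][0]++ -> VV[0]=[1, 3, 1, 0]
Event 4: SEND 3->2: VV[3][3]++ -> VV[3]=[0, 2, 1, 2], msg_vec=[0, 2, 1, 2]; VV[2]=max(VV[2],msg_vec) then VV[2][2]++ -> VV[2]=[0, 2, 2, 2]
Event 5: SEND 3->0: VV[3][3]++ -> VV[3]=[0, 2, 1, 3], msg_vec=[0, 2, 1, 3]; VV[0]=max(VV[0],msg_vec) then VV[0][0]++ -> VV[0]=[2, 3, 1, 3]
Event 2 stamp: [0, 2, 1, 0]
Event 3 stamp: [0, 3, 1, 0]
[0, 2, 1, 0] <= [0, 3, 1, 0]? True. Equal? False. Happens-before: True

Answer: yes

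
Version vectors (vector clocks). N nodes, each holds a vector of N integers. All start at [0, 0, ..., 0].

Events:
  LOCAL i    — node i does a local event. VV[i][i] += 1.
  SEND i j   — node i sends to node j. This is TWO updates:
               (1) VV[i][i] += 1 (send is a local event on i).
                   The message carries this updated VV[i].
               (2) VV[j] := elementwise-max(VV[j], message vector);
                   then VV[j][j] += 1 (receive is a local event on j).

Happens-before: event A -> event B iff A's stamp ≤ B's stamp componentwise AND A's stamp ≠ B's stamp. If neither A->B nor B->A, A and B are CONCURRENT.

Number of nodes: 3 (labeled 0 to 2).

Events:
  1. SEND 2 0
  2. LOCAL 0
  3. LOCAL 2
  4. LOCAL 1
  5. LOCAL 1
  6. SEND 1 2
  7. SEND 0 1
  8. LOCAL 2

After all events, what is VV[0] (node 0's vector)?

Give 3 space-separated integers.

Answer: 3 0 1

Derivation:
Initial: VV[0]=[0, 0, 0]
Initial: VV[1]=[0, 0, 0]
Initial: VV[2]=[0, 0, 0]
Event 1: SEND 2->0: VV[2][2]++ -> VV[2]=[0, 0, 1], msg_vec=[0, 0, 1]; VV[0]=max(VV[0],msg_vec) then VV[0][0]++ -> VV[0]=[1, 0, 1]
Event 2: LOCAL 0: VV[0][0]++ -> VV[0]=[2, 0, 1]
Event 3: LOCAL 2: VV[2][2]++ -> VV[2]=[0, 0, 2]
Event 4: LOCAL 1: VV[1][1]++ -> VV[1]=[0, 1, 0]
Event 5: LOCAL 1: VV[1][1]++ -> VV[1]=[0, 2, 0]
Event 6: SEND 1->2: VV[1][1]++ -> VV[1]=[0, 3, 0], msg_vec=[0, 3, 0]; VV[2]=max(VV[2],msg_vec) then VV[2][2]++ -> VV[2]=[0, 3, 3]
Event 7: SEND 0->1: VV[0][0]++ -> VV[0]=[3, 0, 1], msg_vec=[3, 0, 1]; VV[1]=max(VV[1],msg_vec) then VV[1][1]++ -> VV[1]=[3, 4, 1]
Event 8: LOCAL 2: VV[2][2]++ -> VV[2]=[0, 3, 4]
Final vectors: VV[0]=[3, 0, 1]; VV[1]=[3, 4, 1]; VV[2]=[0, 3, 4]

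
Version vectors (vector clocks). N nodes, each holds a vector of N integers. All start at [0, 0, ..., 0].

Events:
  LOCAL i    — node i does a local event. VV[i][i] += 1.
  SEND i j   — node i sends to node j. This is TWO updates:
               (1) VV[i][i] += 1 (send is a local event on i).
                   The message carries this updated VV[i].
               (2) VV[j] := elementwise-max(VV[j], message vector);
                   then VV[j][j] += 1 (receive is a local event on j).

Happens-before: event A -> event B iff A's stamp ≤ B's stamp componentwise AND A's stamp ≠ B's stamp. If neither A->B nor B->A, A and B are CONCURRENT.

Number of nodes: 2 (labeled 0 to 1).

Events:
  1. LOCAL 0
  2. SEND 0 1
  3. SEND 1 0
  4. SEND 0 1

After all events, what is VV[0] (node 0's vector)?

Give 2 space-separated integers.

Answer: 4 2

Derivation:
Initial: VV[0]=[0, 0]
Initial: VV[1]=[0, 0]
Event 1: LOCAL 0: VV[0][0]++ -> VV[0]=[1, 0]
Event 2: SEND 0->1: VV[0][0]++ -> VV[0]=[2, 0], msg_vec=[2, 0]; VV[1]=max(VV[1],msg_vec) then VV[1][1]++ -> VV[1]=[2, 1]
Event 3: SEND 1->0: VV[1][1]++ -> VV[1]=[2, 2], msg_vec=[2, 2]; VV[0]=max(VV[0],msg_vec) then VV[0][0]++ -> VV[0]=[3, 2]
Event 4: SEND 0->1: VV[0][0]++ -> VV[0]=[4, 2], msg_vec=[4, 2]; VV[1]=max(VV[1],msg_vec) then VV[1][1]++ -> VV[1]=[4, 3]
Final vectors: VV[0]=[4, 2]; VV[1]=[4, 3]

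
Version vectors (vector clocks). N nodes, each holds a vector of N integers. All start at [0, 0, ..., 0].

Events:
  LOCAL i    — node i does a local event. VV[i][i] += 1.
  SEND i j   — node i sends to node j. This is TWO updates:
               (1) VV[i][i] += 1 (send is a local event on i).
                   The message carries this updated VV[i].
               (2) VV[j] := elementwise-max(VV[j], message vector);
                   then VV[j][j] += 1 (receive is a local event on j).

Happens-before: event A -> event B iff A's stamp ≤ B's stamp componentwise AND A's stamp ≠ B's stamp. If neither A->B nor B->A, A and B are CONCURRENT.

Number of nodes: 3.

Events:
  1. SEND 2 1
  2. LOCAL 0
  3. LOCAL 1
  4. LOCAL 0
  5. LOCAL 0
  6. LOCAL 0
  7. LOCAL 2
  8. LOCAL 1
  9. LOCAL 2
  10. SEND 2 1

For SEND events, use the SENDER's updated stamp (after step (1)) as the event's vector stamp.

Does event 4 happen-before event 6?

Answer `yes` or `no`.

Initial: VV[0]=[0, 0, 0]
Initial: VV[1]=[0, 0, 0]
Initial: VV[2]=[0, 0, 0]
Event 1: SEND 2->1: VV[2][2]++ -> VV[2]=[0, 0, 1], msg_vec=[0, 0, 1]; VV[1]=max(VV[1],msg_vec) then VV[1][1]++ -> VV[1]=[0, 1, 1]
Event 2: LOCAL 0: VV[0][0]++ -> VV[0]=[1, 0, 0]
Event 3: LOCAL 1: VV[1][1]++ -> VV[1]=[0, 2, 1]
Event 4: LOCAL 0: VV[0][0]++ -> VV[0]=[2, 0, 0]
Event 5: LOCAL 0: VV[0][0]++ -> VV[0]=[3, 0, 0]
Event 6: LOCAL 0: VV[0][0]++ -> VV[0]=[4, 0, 0]
Event 7: LOCAL 2: VV[2][2]++ -> VV[2]=[0, 0, 2]
Event 8: LOCAL 1: VV[1][1]++ -> VV[1]=[0, 3, 1]
Event 9: LOCAL 2: VV[2][2]++ -> VV[2]=[0, 0, 3]
Event 10: SEND 2->1: VV[2][2]++ -> VV[2]=[0, 0, 4], msg_vec=[0, 0, 4]; VV[1]=max(VV[1],msg_vec) then VV[1][1]++ -> VV[1]=[0, 4, 4]
Event 4 stamp: [2, 0, 0]
Event 6 stamp: [4, 0, 0]
[2, 0, 0] <= [4, 0, 0]? True. Equal? False. Happens-before: True

Answer: yes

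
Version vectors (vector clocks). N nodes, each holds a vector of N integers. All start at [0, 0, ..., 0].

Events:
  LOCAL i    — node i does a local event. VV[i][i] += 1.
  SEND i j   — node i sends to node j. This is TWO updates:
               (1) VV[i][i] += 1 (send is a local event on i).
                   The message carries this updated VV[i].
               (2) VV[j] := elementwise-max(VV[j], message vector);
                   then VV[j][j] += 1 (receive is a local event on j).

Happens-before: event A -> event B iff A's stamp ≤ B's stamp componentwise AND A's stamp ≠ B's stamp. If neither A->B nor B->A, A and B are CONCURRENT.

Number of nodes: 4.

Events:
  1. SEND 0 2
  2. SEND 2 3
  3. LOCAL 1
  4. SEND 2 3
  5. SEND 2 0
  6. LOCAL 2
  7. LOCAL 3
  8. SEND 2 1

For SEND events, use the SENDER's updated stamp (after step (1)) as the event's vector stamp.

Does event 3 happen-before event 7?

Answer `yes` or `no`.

Initial: VV[0]=[0, 0, 0, 0]
Initial: VV[1]=[0, 0, 0, 0]
Initial: VV[2]=[0, 0, 0, 0]
Initial: VV[3]=[0, 0, 0, 0]
Event 1: SEND 0->2: VV[0][0]++ -> VV[0]=[1, 0, 0, 0], msg_vec=[1, 0, 0, 0]; VV[2]=max(VV[2],msg_vec) then VV[2][2]++ -> VV[2]=[1, 0, 1, 0]
Event 2: SEND 2->3: VV[2][2]++ -> VV[2]=[1, 0, 2, 0], msg_vec=[1, 0, 2, 0]; VV[3]=max(VV[3],msg_vec) then VV[3][3]++ -> VV[3]=[1, 0, 2, 1]
Event 3: LOCAL 1: VV[1][1]++ -> VV[1]=[0, 1, 0, 0]
Event 4: SEND 2->3: VV[2][2]++ -> VV[2]=[1, 0, 3, 0], msg_vec=[1, 0, 3, 0]; VV[3]=max(VV[3],msg_vec) then VV[3][3]++ -> VV[3]=[1, 0, 3, 2]
Event 5: SEND 2->0: VV[2][2]++ -> VV[2]=[1, 0, 4, 0], msg_vec=[1, 0, 4, 0]; VV[0]=max(VV[0],msg_vec) then VV[0][0]++ -> VV[0]=[2, 0, 4, 0]
Event 6: LOCAL 2: VV[2][2]++ -> VV[2]=[1, 0, 5, 0]
Event 7: LOCAL 3: VV[3][3]++ -> VV[3]=[1, 0, 3, 3]
Event 8: SEND 2->1: VV[2][2]++ -> VV[2]=[1, 0, 6, 0], msg_vec=[1, 0, 6, 0]; VV[1]=max(VV[1],msg_vec) then VV[1][1]++ -> VV[1]=[1, 2, 6, 0]
Event 3 stamp: [0, 1, 0, 0]
Event 7 stamp: [1, 0, 3, 3]
[0, 1, 0, 0] <= [1, 0, 3, 3]? False. Equal? False. Happens-before: False

Answer: no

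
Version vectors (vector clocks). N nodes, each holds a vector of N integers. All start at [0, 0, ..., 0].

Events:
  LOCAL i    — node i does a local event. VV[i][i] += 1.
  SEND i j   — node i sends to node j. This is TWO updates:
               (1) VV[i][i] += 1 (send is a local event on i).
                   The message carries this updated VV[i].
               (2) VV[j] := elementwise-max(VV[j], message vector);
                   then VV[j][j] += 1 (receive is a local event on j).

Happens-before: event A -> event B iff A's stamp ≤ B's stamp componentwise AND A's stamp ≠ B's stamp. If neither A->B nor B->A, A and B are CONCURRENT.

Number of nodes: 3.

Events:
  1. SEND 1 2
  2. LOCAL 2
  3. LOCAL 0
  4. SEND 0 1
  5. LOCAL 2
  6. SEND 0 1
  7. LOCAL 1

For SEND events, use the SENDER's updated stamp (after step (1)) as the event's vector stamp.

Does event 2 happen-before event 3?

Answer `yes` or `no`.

Initial: VV[0]=[0, 0, 0]
Initial: VV[1]=[0, 0, 0]
Initial: VV[2]=[0, 0, 0]
Event 1: SEND 1->2: VV[1][1]++ -> VV[1]=[0, 1, 0], msg_vec=[0, 1, 0]; VV[2]=max(VV[2],msg_vec) then VV[2][2]++ -> VV[2]=[0, 1, 1]
Event 2: LOCAL 2: VV[2][2]++ -> VV[2]=[0, 1, 2]
Event 3: LOCAL 0: VV[0][0]++ -> VV[0]=[1, 0, 0]
Event 4: SEND 0->1: VV[0][0]++ -> VV[0]=[2, 0, 0], msg_vec=[2, 0, 0]; VV[1]=max(VV[1],msg_vec) then VV[1][1]++ -> VV[1]=[2, 2, 0]
Event 5: LOCAL 2: VV[2][2]++ -> VV[2]=[0, 1, 3]
Event 6: SEND 0->1: VV[0][0]++ -> VV[0]=[3, 0, 0], msg_vec=[3, 0, 0]; VV[1]=max(VV[1],msg_vec) then VV[1][1]++ -> VV[1]=[3, 3, 0]
Event 7: LOCAL 1: VV[1][1]++ -> VV[1]=[3, 4, 0]
Event 2 stamp: [0, 1, 2]
Event 3 stamp: [1, 0, 0]
[0, 1, 2] <= [1, 0, 0]? False. Equal? False. Happens-before: False

Answer: no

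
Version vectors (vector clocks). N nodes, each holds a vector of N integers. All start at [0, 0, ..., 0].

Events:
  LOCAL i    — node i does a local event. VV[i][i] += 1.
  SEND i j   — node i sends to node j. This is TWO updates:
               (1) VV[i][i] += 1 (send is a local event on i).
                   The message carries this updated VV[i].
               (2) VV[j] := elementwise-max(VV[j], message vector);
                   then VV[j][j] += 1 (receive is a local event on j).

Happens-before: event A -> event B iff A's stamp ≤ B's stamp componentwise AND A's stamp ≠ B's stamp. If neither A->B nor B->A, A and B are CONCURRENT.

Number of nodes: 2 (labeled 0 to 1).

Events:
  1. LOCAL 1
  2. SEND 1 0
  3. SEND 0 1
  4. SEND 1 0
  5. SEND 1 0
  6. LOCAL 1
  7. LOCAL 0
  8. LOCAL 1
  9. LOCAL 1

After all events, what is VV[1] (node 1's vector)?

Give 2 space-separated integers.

Initial: VV[0]=[0, 0]
Initial: VV[1]=[0, 0]
Event 1: LOCAL 1: VV[1][1]++ -> VV[1]=[0, 1]
Event 2: SEND 1->0: VV[1][1]++ -> VV[1]=[0, 2], msg_vec=[0, 2]; VV[0]=max(VV[0],msg_vec) then VV[0][0]++ -> VV[0]=[1, 2]
Event 3: SEND 0->1: VV[0][0]++ -> VV[0]=[2, 2], msg_vec=[2, 2]; VV[1]=max(VV[1],msg_vec) then VV[1][1]++ -> VV[1]=[2, 3]
Event 4: SEND 1->0: VV[1][1]++ -> VV[1]=[2, 4], msg_vec=[2, 4]; VV[0]=max(VV[0],msg_vec) then VV[0][0]++ -> VV[0]=[3, 4]
Event 5: SEND 1->0: VV[1][1]++ -> VV[1]=[2, 5], msg_vec=[2, 5]; VV[0]=max(VV[0],msg_vec) then VV[0][0]++ -> VV[0]=[4, 5]
Event 6: LOCAL 1: VV[1][1]++ -> VV[1]=[2, 6]
Event 7: LOCAL 0: VV[0][0]++ -> VV[0]=[5, 5]
Event 8: LOCAL 1: VV[1][1]++ -> VV[1]=[2, 7]
Event 9: LOCAL 1: VV[1][1]++ -> VV[1]=[2, 8]
Final vectors: VV[0]=[5, 5]; VV[1]=[2, 8]

Answer: 2 8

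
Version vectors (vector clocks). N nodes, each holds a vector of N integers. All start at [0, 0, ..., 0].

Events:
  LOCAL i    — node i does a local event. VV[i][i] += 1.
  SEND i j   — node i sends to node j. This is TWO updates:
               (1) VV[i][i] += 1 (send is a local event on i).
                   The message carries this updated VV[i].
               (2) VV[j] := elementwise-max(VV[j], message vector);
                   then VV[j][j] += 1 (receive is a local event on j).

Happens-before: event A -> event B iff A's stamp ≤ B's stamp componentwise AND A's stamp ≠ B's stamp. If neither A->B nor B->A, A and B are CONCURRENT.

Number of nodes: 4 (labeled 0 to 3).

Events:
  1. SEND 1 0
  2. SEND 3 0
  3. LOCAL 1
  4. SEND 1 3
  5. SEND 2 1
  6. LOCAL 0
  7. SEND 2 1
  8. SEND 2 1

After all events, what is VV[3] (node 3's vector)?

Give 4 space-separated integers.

Initial: VV[0]=[0, 0, 0, 0]
Initial: VV[1]=[0, 0, 0, 0]
Initial: VV[2]=[0, 0, 0, 0]
Initial: VV[3]=[0, 0, 0, 0]
Event 1: SEND 1->0: VV[1][1]++ -> VV[1]=[0, 1, 0, 0], msg_vec=[0, 1, 0, 0]; VV[0]=max(VV[0],msg_vec) then VV[0][0]++ -> VV[0]=[1, 1, 0, 0]
Event 2: SEND 3->0: VV[3][3]++ -> VV[3]=[0, 0, 0, 1], msg_vec=[0, 0, 0, 1]; VV[0]=max(VV[0],msg_vec) then VV[0][0]++ -> VV[0]=[2, 1, 0, 1]
Event 3: LOCAL 1: VV[1][1]++ -> VV[1]=[0, 2, 0, 0]
Event 4: SEND 1->3: VV[1][1]++ -> VV[1]=[0, 3, 0, 0], msg_vec=[0, 3, 0, 0]; VV[3]=max(VV[3],msg_vec) then VV[3][3]++ -> VV[3]=[0, 3, 0, 2]
Event 5: SEND 2->1: VV[2][2]++ -> VV[2]=[0, 0, 1, 0], msg_vec=[0, 0, 1, 0]; VV[1]=max(VV[1],msg_vec) then VV[1][1]++ -> VV[1]=[0, 4, 1, 0]
Event 6: LOCAL 0: VV[0][0]++ -> VV[0]=[3, 1, 0, 1]
Event 7: SEND 2->1: VV[2][2]++ -> VV[2]=[0, 0, 2, 0], msg_vec=[0, 0, 2, 0]; VV[1]=max(VV[1],msg_vec) then VV[1][1]++ -> VV[1]=[0, 5, 2, 0]
Event 8: SEND 2->1: VV[2][2]++ -> VV[2]=[0, 0, 3, 0], msg_vec=[0, 0, 3, 0]; VV[1]=max(VV[1],msg_vec) then VV[1][1]++ -> VV[1]=[0, 6, 3, 0]
Final vectors: VV[0]=[3, 1, 0, 1]; VV[1]=[0, 6, 3, 0]; VV[2]=[0, 0, 3, 0]; VV[3]=[0, 3, 0, 2]

Answer: 0 3 0 2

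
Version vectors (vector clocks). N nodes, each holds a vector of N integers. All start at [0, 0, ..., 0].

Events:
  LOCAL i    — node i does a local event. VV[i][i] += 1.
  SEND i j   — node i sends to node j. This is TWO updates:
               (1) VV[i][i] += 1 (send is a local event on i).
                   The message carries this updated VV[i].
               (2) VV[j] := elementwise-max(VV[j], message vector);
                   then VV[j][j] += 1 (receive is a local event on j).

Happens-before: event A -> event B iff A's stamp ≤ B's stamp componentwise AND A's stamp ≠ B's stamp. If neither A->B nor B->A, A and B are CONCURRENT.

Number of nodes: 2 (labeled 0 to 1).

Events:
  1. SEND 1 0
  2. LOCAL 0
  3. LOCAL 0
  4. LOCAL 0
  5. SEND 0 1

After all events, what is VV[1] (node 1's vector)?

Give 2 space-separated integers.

Answer: 5 2

Derivation:
Initial: VV[0]=[0, 0]
Initial: VV[1]=[0, 0]
Event 1: SEND 1->0: VV[1][1]++ -> VV[1]=[0, 1], msg_vec=[0, 1]; VV[0]=max(VV[0],msg_vec) then VV[0][0]++ -> VV[0]=[1, 1]
Event 2: LOCAL 0: VV[0][0]++ -> VV[0]=[2, 1]
Event 3: LOCAL 0: VV[0][0]++ -> VV[0]=[3, 1]
Event 4: LOCAL 0: VV[0][0]++ -> VV[0]=[4, 1]
Event 5: SEND 0->1: VV[0][0]++ -> VV[0]=[5, 1], msg_vec=[5, 1]; VV[1]=max(VV[1],msg_vec) then VV[1][1]++ -> VV[1]=[5, 2]
Final vectors: VV[0]=[5, 1]; VV[1]=[5, 2]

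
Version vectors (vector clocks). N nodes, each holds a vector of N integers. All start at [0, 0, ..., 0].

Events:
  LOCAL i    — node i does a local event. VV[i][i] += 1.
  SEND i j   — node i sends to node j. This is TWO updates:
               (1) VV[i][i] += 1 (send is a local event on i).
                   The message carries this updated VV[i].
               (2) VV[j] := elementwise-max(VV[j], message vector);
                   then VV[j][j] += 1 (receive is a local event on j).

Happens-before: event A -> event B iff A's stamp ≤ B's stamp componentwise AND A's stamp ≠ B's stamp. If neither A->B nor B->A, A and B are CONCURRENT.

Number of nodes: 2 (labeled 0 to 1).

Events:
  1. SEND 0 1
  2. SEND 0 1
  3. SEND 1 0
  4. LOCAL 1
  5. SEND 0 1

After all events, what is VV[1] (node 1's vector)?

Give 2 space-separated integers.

Initial: VV[0]=[0, 0]
Initial: VV[1]=[0, 0]
Event 1: SEND 0->1: VV[0][0]++ -> VV[0]=[1, 0], msg_vec=[1, 0]; VV[1]=max(VV[1],msg_vec) then VV[1][1]++ -> VV[1]=[1, 1]
Event 2: SEND 0->1: VV[0][0]++ -> VV[0]=[2, 0], msg_vec=[2, 0]; VV[1]=max(VV[1],msg_vec) then VV[1][1]++ -> VV[1]=[2, 2]
Event 3: SEND 1->0: VV[1][1]++ -> VV[1]=[2, 3], msg_vec=[2, 3]; VV[0]=max(VV[0],msg_vec) then VV[0][0]++ -> VV[0]=[3, 3]
Event 4: LOCAL 1: VV[1][1]++ -> VV[1]=[2, 4]
Event 5: SEND 0->1: VV[0][0]++ -> VV[0]=[4, 3], msg_vec=[4, 3]; VV[1]=max(VV[1],msg_vec) then VV[1][1]++ -> VV[1]=[4, 5]
Final vectors: VV[0]=[4, 3]; VV[1]=[4, 5]

Answer: 4 5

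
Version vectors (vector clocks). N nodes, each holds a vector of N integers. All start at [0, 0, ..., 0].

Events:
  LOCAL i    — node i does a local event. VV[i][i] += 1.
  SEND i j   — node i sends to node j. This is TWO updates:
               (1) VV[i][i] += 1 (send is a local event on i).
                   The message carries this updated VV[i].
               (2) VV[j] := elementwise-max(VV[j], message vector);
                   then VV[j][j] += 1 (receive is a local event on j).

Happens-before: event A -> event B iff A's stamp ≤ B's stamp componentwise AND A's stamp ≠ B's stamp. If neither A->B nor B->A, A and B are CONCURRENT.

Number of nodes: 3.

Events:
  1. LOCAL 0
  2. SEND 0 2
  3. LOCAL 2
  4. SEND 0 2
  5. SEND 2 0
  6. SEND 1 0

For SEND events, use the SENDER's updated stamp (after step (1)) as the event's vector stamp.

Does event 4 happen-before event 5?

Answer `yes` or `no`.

Answer: yes

Derivation:
Initial: VV[0]=[0, 0, 0]
Initial: VV[1]=[0, 0, 0]
Initial: VV[2]=[0, 0, 0]
Event 1: LOCAL 0: VV[0][0]++ -> VV[0]=[1, 0, 0]
Event 2: SEND 0->2: VV[0][0]++ -> VV[0]=[2, 0, 0], msg_vec=[2, 0, 0]; VV[2]=max(VV[2],msg_vec) then VV[2][2]++ -> VV[2]=[2, 0, 1]
Event 3: LOCAL 2: VV[2][2]++ -> VV[2]=[2, 0, 2]
Event 4: SEND 0->2: VV[0][0]++ -> VV[0]=[3, 0, 0], msg_vec=[3, 0, 0]; VV[2]=max(VV[2],msg_vec) then VV[2][2]++ -> VV[2]=[3, 0, 3]
Event 5: SEND 2->0: VV[2][2]++ -> VV[2]=[3, 0, 4], msg_vec=[3, 0, 4]; VV[0]=max(VV[0],msg_vec) then VV[0][0]++ -> VV[0]=[4, 0, 4]
Event 6: SEND 1->0: VV[1][1]++ -> VV[1]=[0, 1, 0], msg_vec=[0, 1, 0]; VV[0]=max(VV[0],msg_vec) then VV[0][0]++ -> VV[0]=[5, 1, 4]
Event 4 stamp: [3, 0, 0]
Event 5 stamp: [3, 0, 4]
[3, 0, 0] <= [3, 0, 4]? True. Equal? False. Happens-before: True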